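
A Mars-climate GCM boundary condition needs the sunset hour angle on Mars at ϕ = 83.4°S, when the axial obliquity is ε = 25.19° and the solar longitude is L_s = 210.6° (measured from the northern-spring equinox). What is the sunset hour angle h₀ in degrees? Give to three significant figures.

h₀ = 180°

Solar declination: sin δ = sin ε · sin L_s = sin 25.19° × sin 210.6° = -0.21666, so δ = -12.513°.
Sunrise equation: cos h₀ = −tan ϕ · tan δ = -1.9181 ≤ −1, so the Sun never sets (polar day) and h₀ = π.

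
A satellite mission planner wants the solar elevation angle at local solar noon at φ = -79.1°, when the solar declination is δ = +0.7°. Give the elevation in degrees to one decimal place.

At local noon the hour angle is zero, so the zenith angle equals |φ − δ| = |-79.1° − (+0.700°)| = 79.800°.
Elevation = 90° − 79.800° = 10.2°.

10.2°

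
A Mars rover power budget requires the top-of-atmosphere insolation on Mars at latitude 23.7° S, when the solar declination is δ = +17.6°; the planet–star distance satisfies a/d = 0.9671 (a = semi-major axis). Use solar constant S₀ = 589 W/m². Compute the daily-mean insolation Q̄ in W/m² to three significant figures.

cos H₀ = −tan(-23.7°) tan(+17.600°) = 0.1392, H₀ = 1.4311 rad.
Bracket: H₀ sin φ sin δ + cos φ cos δ sin H₀ = 1.4311×-0.40195×0.30237 + 0.91566×0.95319×0.99026 = -0.173932 + 0.864297 = 0.690365.
Inverse-square distance factor (a/d)² = 0.9671² = 0.935282.
Q̄ = (S₀/π) × 0.935282 × [bracket] = (589/π) × 0.935282 × 0.690365 = 121.1 W/m².

Q̄ ≈ 121 W/m²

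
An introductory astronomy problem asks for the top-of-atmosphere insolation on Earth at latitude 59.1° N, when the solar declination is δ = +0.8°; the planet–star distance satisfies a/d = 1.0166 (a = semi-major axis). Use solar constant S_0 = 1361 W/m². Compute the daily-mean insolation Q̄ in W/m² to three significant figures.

Q̄ ≈ 238 W/m²

cos h₀ = −tan(+59.1°) tan(+0.800°) = -0.0233, h₀ = 1.5941 rad.
Bracket: h₀ sin ϕ sin δ + cos ϕ cos δ sin h₀ = 1.5941×0.85806×0.01396 + 0.51354×0.99990×0.99973 = 0.019095 + 0.513350 = 0.532445.
Inverse-square distance factor (a/d)² = 1.0166² = 1.033476.
Q̄ = (S_0/π) × 1.033476 × [bracket] = (1361/π) × 1.033476 × 0.532445 = 238.4 W/m².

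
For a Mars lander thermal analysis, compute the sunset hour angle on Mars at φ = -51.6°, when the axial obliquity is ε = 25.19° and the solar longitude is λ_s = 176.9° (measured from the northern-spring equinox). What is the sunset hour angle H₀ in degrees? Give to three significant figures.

Solar declination: sin δ = sin ε · sin λ_s = sin 25.19° × sin 176.9° = 0.02302, so δ = +1.319°.
cos H₀ = −tan φ · tan δ = −tan(-51.6°) × tan(+1.319°) = 0.0290, so H₀ = 1.5417 rad = 88.34°.

H₀ = 88.3°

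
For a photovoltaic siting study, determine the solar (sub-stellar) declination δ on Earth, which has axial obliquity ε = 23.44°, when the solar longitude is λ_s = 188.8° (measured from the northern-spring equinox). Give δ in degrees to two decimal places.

sin δ = sin ε · sin λ_s = sin 23.44° × sin 188.8° = -0.060856.
δ = arcsin(-0.060856) = -3.49°.

δ = -3.49°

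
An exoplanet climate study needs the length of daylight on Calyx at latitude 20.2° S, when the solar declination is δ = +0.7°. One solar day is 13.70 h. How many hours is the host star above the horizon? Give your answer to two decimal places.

cos h₀ = −tan ϕ · tan δ = −tan(-20.2°) × tan(+0.700°) = 0.0045, so h₀ = 1.5663 rad = 89.74°.
Daylight = 2h₀/(2π) × 13.70 h = (1.5663/π) × 13.70 = 6.83 h.

6.83 h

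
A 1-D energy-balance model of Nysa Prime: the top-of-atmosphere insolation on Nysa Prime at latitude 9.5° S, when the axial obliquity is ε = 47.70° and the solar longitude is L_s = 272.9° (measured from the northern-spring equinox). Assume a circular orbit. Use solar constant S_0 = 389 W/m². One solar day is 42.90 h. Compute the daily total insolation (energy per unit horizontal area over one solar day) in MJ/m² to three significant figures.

Solar declination: sin δ = sin ε · sin L_s = sin 47.70° × sin 272.9° = -0.73868, so δ = -47.619°.
cos h₀ = −tan(-9.5°) tan(-47.619°) = -0.1834, h₀ = 1.7552 rad.
Bracket: h₀ sin ϕ sin δ + cos ϕ cos δ sin h₀ = 1.7552×-0.16505×-0.73868 + 0.98629×0.67405×0.98304 = 0.213992 + 0.653534 = 0.867526.
Q̄ = (S_0/π) × [bracket] = (389/π) × 0.867526 = 107.42 W/m².
Daily total = Q̄ × 42.90 h × 3600 s/h = 107.42 × 42.90 × 3600 / 10⁶ = 16.59 MJ/m².

16.6 MJ/m²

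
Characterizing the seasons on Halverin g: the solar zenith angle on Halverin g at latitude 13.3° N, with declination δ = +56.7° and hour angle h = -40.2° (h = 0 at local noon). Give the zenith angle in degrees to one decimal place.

cos θ_z = sin φ sin δ + cos φ cos δ cos h = 0.192277 + 0.408094 = 0.600371.
θ_z = arccos(0.600371) = 53.1°.

θ_z = 53.1°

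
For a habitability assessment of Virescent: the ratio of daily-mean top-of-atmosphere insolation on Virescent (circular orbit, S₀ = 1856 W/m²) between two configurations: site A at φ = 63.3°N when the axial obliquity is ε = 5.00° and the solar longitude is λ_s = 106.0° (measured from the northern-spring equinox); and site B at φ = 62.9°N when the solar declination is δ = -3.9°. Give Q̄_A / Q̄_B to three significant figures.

— Configuration A (φ=+63.3°):
Solar declination: sin δ = sin ε · sin λ_s = sin 5.00° × sin 106.0° = 0.08378, so δ = +4.806°.
cos H₀ = −tan(+63.3°) tan(+4.806°) = -0.1672, H₀ = 1.7387 rad.
Bracket: H₀ sin φ sin δ + cos φ cos δ sin H₀ = 1.7387×0.89337×0.08378 + 0.44932×0.99648×0.98593 = 0.130136 + 0.441439 = 0.571575.
Q̄ = (S₀/π) × [bracket] = (1856/π) × 0.571575 = 337.68 W/m².
— Configuration B (φ=+62.9°):
cos H₀ = −tan(+62.9°) tan(-3.900°) = 0.1332, H₀ = 1.4372 rad.
Bracket: H₀ sin φ sin δ + cos φ cos δ sin H₀ = 1.4372×0.89021×-0.06802 + 0.45554×0.99768×0.99109 = -0.087025 + 0.450434 = 0.363409.
Q̄ = (S₀/π) × [bracket] = (1856/π) × 0.363409 = 214.70 W/m².
Ratio Q̄_A / Q̄_B = 337.68 / 214.70 = 1.573.

Q̄_A / Q̄_B ≈ 1.57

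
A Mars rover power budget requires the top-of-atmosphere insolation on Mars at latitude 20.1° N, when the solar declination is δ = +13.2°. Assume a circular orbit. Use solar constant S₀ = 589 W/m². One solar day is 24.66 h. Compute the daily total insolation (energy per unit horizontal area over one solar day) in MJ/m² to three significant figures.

cos H₀ = −tan(+20.1°) tan(+13.200°) = -0.0858, H₀ = 1.6567 rad.
Bracket: H₀ sin φ sin δ + cos φ cos δ sin H₀ = 1.6567×0.34366×0.22835 + 0.93909×0.97358×0.99631 = 0.130009 + 0.910906 = 1.040915.
Q̄ = (S₀/π) × [bracket] = (589/π) × 1.040915 = 195.16 W/m².
Daily total = Q̄ × 24.66 h × 3600 s/h = 195.16 × 24.66 × 3600 / 10⁶ = 17.33 MJ/m².

17.3 MJ/m²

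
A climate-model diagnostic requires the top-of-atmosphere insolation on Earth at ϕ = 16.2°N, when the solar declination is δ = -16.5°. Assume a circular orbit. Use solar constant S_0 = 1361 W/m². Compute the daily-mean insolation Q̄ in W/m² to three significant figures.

Q̄ ≈ 346 W/m²

cos h₀ = −tan(+16.2°) tan(-16.500°) = 0.0861, h₀ = 1.4846 rad.
Bracket: h₀ sin ϕ sin δ + cos ϕ cos δ sin h₀ = 1.4846×0.27899×-0.28402 + 0.96029×0.95882×0.99629 = -0.117638 + 0.917329 = 0.799691.
Q̄ = (S_0/π) × [bracket] = (1361/π) × 0.799691 = 346.4 W/m².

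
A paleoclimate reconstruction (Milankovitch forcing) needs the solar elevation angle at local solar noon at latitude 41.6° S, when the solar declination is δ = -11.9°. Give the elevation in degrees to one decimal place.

60.3°

At local noon the hour angle is zero, so the zenith angle equals |ϕ − δ| = |-41.6° − (-11.900°)| = 29.700°.
Elevation = 90° − 29.700° = 60.3°.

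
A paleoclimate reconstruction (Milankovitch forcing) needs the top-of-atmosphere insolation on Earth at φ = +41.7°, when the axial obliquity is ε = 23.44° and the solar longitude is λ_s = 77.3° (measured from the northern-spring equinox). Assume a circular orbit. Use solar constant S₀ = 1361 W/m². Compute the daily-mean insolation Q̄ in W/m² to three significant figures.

Q̄ ≈ 495 W/m²

Solar declination: sin δ = sin ε · sin λ_s = sin 23.44° × sin 77.3° = 0.38806, so δ = +22.834°.
cos H₀ = −tan(+41.7°) tan(+22.834°) = -0.3751, H₀ = 1.9553 rad.
Bracket: H₀ sin φ sin δ + cos φ cos δ sin H₀ = 1.9553×0.66523×0.38806 + 0.74664×0.92164×0.92697 = 0.504759 + 0.637879 = 1.142638.
Q̄ = (S₀/π) × [bracket] = (1361/π) × 1.142638 = 495.0 W/m².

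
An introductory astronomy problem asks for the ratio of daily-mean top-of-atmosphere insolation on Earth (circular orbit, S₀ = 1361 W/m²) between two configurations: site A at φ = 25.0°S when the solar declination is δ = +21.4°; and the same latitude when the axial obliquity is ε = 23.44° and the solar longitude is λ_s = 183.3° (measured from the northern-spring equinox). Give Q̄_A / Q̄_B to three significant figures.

— Configuration A (φ=-25.0°):
cos H₀ = −tan(-25.0°) tan(+21.400°) = 0.1827, H₀ = 1.3870 rad.
Bracket: H₀ sin φ sin δ + cos φ cos δ sin H₀ = 1.3870×-0.42262×0.36488 + 0.90631×0.93106×0.98316 = -0.213883 + 0.829619 = 0.615736.
Q̄ = (S₀/π) × [bracket] = (1361/π) × 0.615736 = 266.75 W/m².
— Configuration B (φ=-25.0°):
Solar declination: sin δ = sin ε · sin λ_s = sin 23.44° × sin 183.3° = -0.02290, so δ = -1.312°.
cos H₀ = −tan(-25.0°) tan(-1.312°) = -0.0107, H₀ = 1.5815 rad.
Bracket: H₀ sin φ sin δ + cos φ cos δ sin H₀ = 1.5815×-0.42262×-0.02290 + 0.90631×0.99974×0.99994 = 0.015306 + 0.906020 = 0.921326.
Q̄ = (S₀/π) × [bracket] = (1361/π) × 0.921326 = 399.14 W/m².
Ratio Q̄_A / Q̄_B = 266.75 / 399.14 = 0.6683.

Q̄_A / Q̄_B ≈ 0.668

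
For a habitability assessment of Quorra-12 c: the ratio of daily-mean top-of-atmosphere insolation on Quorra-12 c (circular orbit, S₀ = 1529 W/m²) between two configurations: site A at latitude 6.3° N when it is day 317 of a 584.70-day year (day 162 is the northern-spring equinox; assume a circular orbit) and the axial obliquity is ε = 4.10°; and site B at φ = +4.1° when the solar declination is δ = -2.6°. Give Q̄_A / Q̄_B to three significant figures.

— Configuration A (φ=+6.3°):
Solar longitude: λ_s = 360° × (317 − 162)/584.70 = 95.434°.
sin δ = sin 4.10° × sin 95.434° = 0.07118, so δ = +4.082°.
cos H₀ = −tan(+6.3°) tan(+4.082°) = -0.0079, H₀ = 1.5787 rad.
Bracket: H₀ sin φ sin δ + cos φ cos δ sin H₀ = 1.5787×0.10973×0.07118 + 0.99396×0.99746×0.99997 = 0.012331 + 0.991406 = 1.003737.
Q̄ = (S₀/π) × [bracket] = (1529/π) × 1.003737 = 488.51 W/m².
— Configuration B (φ=+4.1°):
cos H₀ = −tan(+4.1°) tan(-2.600°) = 0.0033, H₀ = 1.5675 rad.
Bracket: H₀ sin φ sin δ + cos φ cos δ sin H₀ = 1.5675×0.07150×-0.04536 + 0.99744×0.99897×0.99999 = -0.005084 + 0.996403 = 0.991319.
Q̄ = (S₀/π) × [bracket] = (1529/π) × 0.991319 = 482.47 W/m².
Ratio Q̄_A / Q̄_B = 488.51 / 482.47 = 1.013.

Q̄_A / Q̄_B ≈ 1.01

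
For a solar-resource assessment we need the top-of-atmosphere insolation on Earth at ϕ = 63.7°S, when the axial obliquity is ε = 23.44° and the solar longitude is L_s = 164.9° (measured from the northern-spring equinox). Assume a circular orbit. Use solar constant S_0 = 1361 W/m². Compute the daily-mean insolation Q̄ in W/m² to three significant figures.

Q̄ ≈ 132 W/m²

Solar declination: sin δ = sin ε · sin L_s = sin 23.44° × sin 164.9° = 0.10363, so δ = +5.948°.
cos h₀ = −tan(-63.7°) tan(+5.948°) = 0.2108, h₀ = 1.3584 rad.
Bracket: h₀ sin ϕ sin δ + cos ϕ cos δ sin h₀ = 1.3584×-0.89649×0.10363 + 0.44307×0.99462×0.97753 = -0.126200 + 0.430784 = 0.304584.
Q̄ = (S_0/π) × [bracket] = (1361/π) × 0.304584 = 132.0 W/m².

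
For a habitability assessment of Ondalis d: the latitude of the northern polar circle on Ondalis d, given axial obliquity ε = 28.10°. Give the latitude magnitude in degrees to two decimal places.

The polar circle is the lowest latitude that experiences at least one full rotation of continuous daylight at the northern-summer solstice; it lies at |φ| = 90° − ε = 90° − 28.10° = 61.90°.

61.90°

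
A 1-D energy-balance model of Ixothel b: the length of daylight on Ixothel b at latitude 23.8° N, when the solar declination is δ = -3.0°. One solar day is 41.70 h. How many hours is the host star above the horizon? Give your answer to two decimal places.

cos H₀ = −tan φ · tan δ = −tan(+23.8°) × tan(-3.000°) = 0.0231, so H₀ = 1.5477 rad = 88.68°.
Daylight = 2H₀/(2π) × 41.70 h = (1.5477/π) × 41.70 = 20.54 h.

20.54 h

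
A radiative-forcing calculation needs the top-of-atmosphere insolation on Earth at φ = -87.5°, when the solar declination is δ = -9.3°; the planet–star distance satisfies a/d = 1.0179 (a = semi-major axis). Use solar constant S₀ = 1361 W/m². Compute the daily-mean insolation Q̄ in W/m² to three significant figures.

cos H₀ = −tan(-87.5°) tan(-9.300°) = -3.7506 ≤ −1 ⇒ polar day, H₀ = π.
Bracket: H₀ sin φ sin δ + cos φ cos δ sin H₀ = 3.1416×-0.99905×-0.16160 + 0.04362×0.98686×0.00000 = 0.507200 + 0.000000 = 0.507200.
Inverse-square distance factor (a/d)² = 1.0179² = 1.036120.
Q̄ = (S₀/π) × 1.036120 × [bracket] = (1361/π) × 1.036120 × 0.507200 = 227.7 W/m².

Q̄ ≈ 228 W/m²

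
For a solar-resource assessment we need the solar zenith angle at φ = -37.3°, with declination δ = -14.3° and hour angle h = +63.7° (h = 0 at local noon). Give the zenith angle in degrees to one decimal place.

θ_z = 60.6°

cos θ_z = sin φ sin δ + cos φ cos δ cos h = 0.149679 + 0.341531 = 0.491210.
θ_z = arccos(0.491210) = 60.6°.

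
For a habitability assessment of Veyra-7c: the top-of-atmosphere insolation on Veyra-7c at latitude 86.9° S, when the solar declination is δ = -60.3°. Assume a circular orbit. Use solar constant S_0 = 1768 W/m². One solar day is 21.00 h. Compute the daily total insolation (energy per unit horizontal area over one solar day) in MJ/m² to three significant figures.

cos h₀ = −tan(-86.9°) tan(-60.300°) = -32.3717 ≤ −1 ⇒ polar day, h₀ = π.
Bracket: h₀ sin ϕ sin δ + cos ϕ cos δ sin h₀ = 3.1416×-0.99854×-0.86863 + 0.05408×0.49546×0.00000 = 2.724904 + 0.000000 = 2.724904.
Q̄ = (S_0/π) × [bracket] = (1768/π) × 2.724904 = 1533.5 W/m².
Daily total = Q̄ × 21.00 h × 3600 s/h = 1533.5 × 21.00 × 3600 / 10⁶ = 115.9 MJ/m².

116 MJ/m²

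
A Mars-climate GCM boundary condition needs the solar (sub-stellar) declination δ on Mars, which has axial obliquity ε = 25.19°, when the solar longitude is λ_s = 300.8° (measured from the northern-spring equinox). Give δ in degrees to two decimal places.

δ = -21.44°

sin δ = sin ε · sin λ_s = sin 25.19° × sin 300.8° = -0.365592.
δ = arcsin(-0.365592) = -21.44°.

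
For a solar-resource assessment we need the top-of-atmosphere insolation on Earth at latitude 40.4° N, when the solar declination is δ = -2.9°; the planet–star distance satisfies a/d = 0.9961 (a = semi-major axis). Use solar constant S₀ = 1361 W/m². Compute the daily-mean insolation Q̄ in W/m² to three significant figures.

Q̄ ≈ 305 W/m²

cos H₀ = −tan(+40.4°) tan(-2.900°) = 0.0431, H₀ = 1.5277 rad.
Bracket: H₀ sin φ sin δ + cos φ cos δ sin H₀ = 1.5277×0.64812×-0.05059 + 0.76154×0.99872×0.99907 = -0.050091 + 0.759858 = 0.709767.
Inverse-square distance factor (a/d)² = 0.9961² = 0.992215.
Q̄ = (S₀/π) × 0.992215 × [bracket] = (1361/π) × 0.992215 × 0.709767 = 305.1 W/m².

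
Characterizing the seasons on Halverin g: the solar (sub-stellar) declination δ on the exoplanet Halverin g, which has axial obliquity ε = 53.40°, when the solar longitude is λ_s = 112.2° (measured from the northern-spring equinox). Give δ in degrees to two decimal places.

δ = +48.01°

sin δ = sin ε · sin λ_s = sin 53.40° × sin 112.2° = 0.743305.
δ = arcsin(0.743305) = +48.01°.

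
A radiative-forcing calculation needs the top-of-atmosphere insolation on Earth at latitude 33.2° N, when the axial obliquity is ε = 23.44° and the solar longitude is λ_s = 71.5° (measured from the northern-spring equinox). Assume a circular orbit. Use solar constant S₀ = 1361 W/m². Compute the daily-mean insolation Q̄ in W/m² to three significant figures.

Q̄ ≈ 488 W/m²

Solar declination: sin δ = sin ε · sin λ_s = sin 23.44° × sin 71.5° = 0.37723, so δ = +22.162°.
cos H₀ = −tan(+33.2°) tan(+22.162°) = -0.2665, H₀ = 1.8406 rad.
Bracket: H₀ sin φ sin δ + cos φ cos δ sin H₀ = 1.8406×0.54756×0.37723 + 0.83676×0.92612×0.96382 = 0.380187 + 0.746903 = 1.127090.
Q̄ = (S₀/π) × [bracket] = (1361/π) × 1.127090 = 488.3 W/m².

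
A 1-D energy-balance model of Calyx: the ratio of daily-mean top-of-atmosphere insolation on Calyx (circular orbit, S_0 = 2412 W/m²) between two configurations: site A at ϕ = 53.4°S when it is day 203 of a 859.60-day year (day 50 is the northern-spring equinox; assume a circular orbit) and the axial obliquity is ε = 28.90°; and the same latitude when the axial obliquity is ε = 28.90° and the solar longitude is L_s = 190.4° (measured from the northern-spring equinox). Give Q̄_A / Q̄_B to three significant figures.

— Configuration A (ϕ=-53.4°):
Solar longitude: L_s = 360° × (203 − 50)/859.60 = 64.076°.
sin δ = sin 28.90° × sin 64.076° = 0.43465, so δ = +25.763°.
cos h₀ = −tan(-53.4°) tan(+25.763°) = 0.6499, h₀ = 0.8634 rad.
Bracket: h₀ sin ϕ sin δ + cos ϕ cos δ sin h₀ = 0.8634×-0.80282×0.43465 + 0.59622×0.90060×0.76006 = -0.301280 + 0.408119 = 0.106839.
Q̄ = (S_0/π) × [bracket] = (2412/π) × 0.106839 = 82.027 W/m².
— Configuration B (ϕ=-53.4°):
Solar declination: sin δ = sin ε · sin L_s = sin 28.90° × sin 190.4° = -0.08724, so δ = -5.005°.
cos h₀ = −tan(-53.4°) tan(-5.005°) = -0.1179, h₀ = 1.6890 rad.
Bracket: h₀ sin ϕ sin δ + cos ϕ cos δ sin h₀ = 1.6890×-0.80282×-0.08724 + 0.59622×0.99619×0.99302 = 0.118294 + 0.589803 = 0.708097.
Q̄ = (S_0/π) × [bracket] = (2412/π) × 0.708097 = 543.65 W/m².
Ratio Q̄_A / Q̄_B = 82.027 / 543.65 = 0.1509.

Q̄_A / Q̄_B ≈ 0.151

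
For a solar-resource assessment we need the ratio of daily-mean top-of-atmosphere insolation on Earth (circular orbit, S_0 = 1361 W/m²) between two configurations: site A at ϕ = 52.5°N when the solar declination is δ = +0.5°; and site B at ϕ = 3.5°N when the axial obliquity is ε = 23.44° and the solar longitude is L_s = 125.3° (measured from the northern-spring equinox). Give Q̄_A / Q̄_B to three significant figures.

— Configuration A (ϕ=+52.5°):
cos h₀ = −tan(+52.5°) tan(+0.500°) = -0.0114, h₀ = 1.5822 rad.
Bracket: h₀ sin ϕ sin δ + cos ϕ cos δ sin h₀ = 1.5822×0.79335×0.00873 + 0.60876×0.99996×0.99994 = 0.010958 + 0.608699 = 0.619657.
Q̄ = (S_0/π) × [bracket] = (1361/π) × 0.619657 = 268.45 W/m².
— Configuration B (ϕ=+3.5°):
Solar declination: sin δ = sin ε · sin L_s = sin 23.44° × sin 125.3° = 0.32465, so δ = +18.944°.
cos h₀ = −tan(+3.5°) tan(+18.944°) = -0.0210, h₀ = 1.5918 rad.
Bracket: h₀ sin ϕ sin δ + cos ϕ cos δ sin h₀ = 1.5918×0.06105×0.32465 + 0.99813×0.94583×0.99978 = 0.031549 + 0.943854 = 0.975403.
Q̄ = (S_0/π) × [bracket] = (1361/π) × 0.975403 = 422.56 W/m².
Ratio Q̄_A / Q̄_B = 268.45 / 422.56 = 0.6353.

Q̄_A / Q̄_B ≈ 0.635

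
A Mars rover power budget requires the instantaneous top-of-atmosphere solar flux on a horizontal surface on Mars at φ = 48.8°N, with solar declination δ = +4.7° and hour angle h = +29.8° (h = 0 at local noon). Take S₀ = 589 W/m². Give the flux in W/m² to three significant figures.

372 W/m²

cos θ_z = sin φ sin δ + cos φ cos δ cos h = 0.061652 + 0.569666 = 0.631318.
Flux = S₀ · cos θ_z = 589 × 0.631318 = 371.8 W/m².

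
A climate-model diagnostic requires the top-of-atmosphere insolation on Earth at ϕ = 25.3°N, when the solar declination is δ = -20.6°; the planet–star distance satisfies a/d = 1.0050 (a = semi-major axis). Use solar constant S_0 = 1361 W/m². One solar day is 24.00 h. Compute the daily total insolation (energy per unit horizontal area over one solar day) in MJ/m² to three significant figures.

cos h₀ = −tan(+25.3°) tan(-20.600°) = 0.1777, h₀ = 1.3922 rad.
Bracket: h₀ sin ϕ sin δ + cos ϕ cos δ sin h₀ = 1.3922×0.42736×-0.35184 + 0.90408×0.93606×0.98409 = -0.209334 + 0.832809 = 0.623475.
Inverse-square distance factor (a/d)² = 1.0050² = 1.010025.
Q̄ = (S_0/π) × 1.010025 × [bracket] = (1361/π) × 1.010025 × 0.623475 = 272.81 W/m².
Daily total = Q̄ × 24.00 h × 3600 s/h = 272.81 × 24.00 × 3600 / 10⁶ = 23.57 MJ/m².

23.6 MJ/m²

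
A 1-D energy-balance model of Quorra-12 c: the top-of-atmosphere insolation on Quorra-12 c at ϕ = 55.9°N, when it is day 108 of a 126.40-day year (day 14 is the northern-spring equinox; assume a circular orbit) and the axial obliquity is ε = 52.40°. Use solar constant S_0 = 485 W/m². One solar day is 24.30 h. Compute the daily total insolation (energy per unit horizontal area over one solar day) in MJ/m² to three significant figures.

Solar longitude: L_s = 360° × (108 − 14)/126.40 = 267.722°.
sin δ = sin 52.40° × sin 267.722° = -0.79166, so δ = -52.341°.
cos h₀ = −tan(+55.9°) tan(-52.341°) = 1.9139 ≥ 1 ⇒ polar night, h₀ = 0 and Q̄ = 0.
Daily total = Q̄ × 24.30 h × 3600 s/h = 0.00 MJ/m².

0.00 MJ/m²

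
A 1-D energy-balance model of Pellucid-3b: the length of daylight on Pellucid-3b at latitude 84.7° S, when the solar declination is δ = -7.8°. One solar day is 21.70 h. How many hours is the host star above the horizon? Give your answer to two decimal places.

21.70 h

Sunrise equation: cos h₀ = −tan ϕ · tan δ = -1.4766 ≤ −1, so the host star never sets (polar day) and h₀ = π.
Daylight = 2h₀/(2π) × 21.70 h = (3.1416/π) × 21.70 = 21.70 h.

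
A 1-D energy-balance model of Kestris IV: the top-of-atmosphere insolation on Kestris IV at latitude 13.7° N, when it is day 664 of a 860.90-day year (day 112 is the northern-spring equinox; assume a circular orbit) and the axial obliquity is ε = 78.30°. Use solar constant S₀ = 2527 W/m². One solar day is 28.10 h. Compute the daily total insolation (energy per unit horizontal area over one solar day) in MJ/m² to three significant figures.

30.6 MJ/m²

Solar longitude: λ_s = 360° × (664 − 112)/860.90 = 230.828°.
sin δ = sin 78.30° × sin 230.828° = -0.75915, so δ = -49.389°.
cos H₀ = −tan(+13.7°) tan(-49.389°) = 0.2843, H₀ = 1.2825 rad.
Bracket: H₀ sin φ sin δ + cos φ cos δ sin H₀ = 1.2825×0.23684×-0.75915 + 0.97155×0.65092×0.95873 = -0.230590 + 0.606302 = 0.375712.
Q̄ = (S₀/π) × [bracket] = (2527/π) × 0.375712 = 302.21 W/m².
Daily total = Q̄ × 28.10 h × 3600 s/h = 302.21 × 28.10 × 3600 / 10⁶ = 30.57 MJ/m².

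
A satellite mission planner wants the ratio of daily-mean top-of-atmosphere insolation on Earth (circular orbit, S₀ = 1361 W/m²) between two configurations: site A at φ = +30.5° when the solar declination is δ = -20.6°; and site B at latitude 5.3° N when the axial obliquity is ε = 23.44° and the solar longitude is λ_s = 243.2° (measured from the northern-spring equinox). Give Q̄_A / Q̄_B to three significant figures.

— Configuration A (φ=+30.5°):
cos H₀ = −tan(+30.5°) tan(-20.600°) = 0.2214, H₀ = 1.3475 rad.
Bracket: H₀ sin φ sin δ + cos φ cos δ sin H₀ = 1.3475×0.50754×-0.35184 + 0.86163×0.93606×0.97518 = -0.240627 + 0.786519 = 0.545892.
Q̄ = (S₀/π) × [bracket] = (1361/π) × 0.545892 = 236.49 W/m².
— Configuration B (φ=+5.3°):
Solar declination: sin δ = sin ε · sin λ_s = sin 23.44° × sin 243.2° = -0.35506, so δ = -20.797°.
cos H₀ = −tan(+5.3°) tan(-20.797°) = 0.0352, H₀ = 1.5356 rad.
Bracket: H₀ sin φ sin δ + cos φ cos δ sin H₀ = 1.5356×0.09237×-0.35506 + 0.99572×0.93484×0.99938 = -0.050363 + 0.930262 = 0.879899.
Q̄ = (S₀/π) × [bracket] = (1361/π) × 0.879899 = 381.19 W/m².
Ratio Q̄_A / Q̄_B = 236.49 / 381.19 = 0.6204.

Q̄_A / Q̄_B ≈ 0.620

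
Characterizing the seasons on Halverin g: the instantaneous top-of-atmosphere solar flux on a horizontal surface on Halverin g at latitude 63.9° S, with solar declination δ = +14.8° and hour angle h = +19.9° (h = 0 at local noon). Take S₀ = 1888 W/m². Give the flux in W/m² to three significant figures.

cos θ_z = sin φ sin δ + cos φ cos δ cos h = -0.229397 + 0.399945 = 0.170548.
Flux = S₀ · cos θ_z = 1888 × 0.170548 = 322.0 W/m².

322 W/m²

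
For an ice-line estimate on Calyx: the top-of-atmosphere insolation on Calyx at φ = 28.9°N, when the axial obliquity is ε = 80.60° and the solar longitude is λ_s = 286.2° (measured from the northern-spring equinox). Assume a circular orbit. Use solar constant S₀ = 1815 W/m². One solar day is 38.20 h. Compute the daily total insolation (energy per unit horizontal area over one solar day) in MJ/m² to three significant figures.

0.00 MJ/m²

Solar declination: sin δ = sin ε · sin λ_s = sin 80.60° × sin 286.2° = -0.94740, so δ = -71.334°.
cos H₀ = −tan(+28.9°) tan(-71.334°) = 1.6341 ≥ 1 ⇒ polar night, H₀ = 0 and Q̄ = 0.
Daily total = Q̄ × 38.20 h × 3600 s/h = 0.00 MJ/m².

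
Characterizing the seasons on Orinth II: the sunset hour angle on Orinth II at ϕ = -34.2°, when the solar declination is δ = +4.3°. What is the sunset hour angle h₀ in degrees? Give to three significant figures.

cos h₀ = −tan ϕ · tan δ = −tan(-34.2°) × tan(+4.300°) = 0.0511, so h₀ = 1.5197 rad = 87.07°.

h₀ = 87.1°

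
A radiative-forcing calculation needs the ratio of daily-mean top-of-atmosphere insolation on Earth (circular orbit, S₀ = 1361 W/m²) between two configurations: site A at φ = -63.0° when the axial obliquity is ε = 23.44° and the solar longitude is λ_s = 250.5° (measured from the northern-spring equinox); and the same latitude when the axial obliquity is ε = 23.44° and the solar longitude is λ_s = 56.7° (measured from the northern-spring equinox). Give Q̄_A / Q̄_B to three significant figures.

— Configuration A (φ=-63.0°):
Solar declination: sin δ = sin ε · sin λ_s = sin 23.44° × sin 250.5° = -0.37497, so δ = -22.023°.
cos H₀ = −tan(-63.0°) tan(-22.023°) = -0.7938, H₀ = 2.4879 rad.
Bracket: H₀ sin φ sin δ + cos φ cos δ sin H₀ = 2.4879×-0.89101×-0.37497 + 0.45399×0.92704×0.60812 = 0.831212 + 0.255938 = 1.087150.
Q̄ = (S₀/π) × [bracket] = (1361/π) × 1.087150 = 470.97 W/m².
— Configuration B (φ=-63.0°):
Solar declination: sin δ = sin ε · sin λ_s = sin 23.44° × sin 56.7° = 0.33247, so δ = +19.419°.
cos H₀ = −tan(-63.0°) tan(+19.419°) = 0.6919, H₀ = 0.8067 rad.
Bracket: H₀ sin φ sin δ + cos φ cos δ sin H₀ = 0.8067×-0.89101×0.33247 + 0.45399×0.94311×0.72201 = -0.238972 + 0.309138 = 0.070166.
Q̄ = (S₀/π) × [bracket] = (1361/π) × 0.070166 = 30.397 W/m².
Ratio Q̄_A / Q̄_B = 470.97 / 30.397 = 15.49.

Q̄_A / Q̄_B ≈ 15.5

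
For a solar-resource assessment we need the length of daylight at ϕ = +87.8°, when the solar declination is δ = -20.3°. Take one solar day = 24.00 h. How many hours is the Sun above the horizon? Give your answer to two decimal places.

0.00 h

cos h₀ = −tan ϕ · tan δ = 9.6291 ≥ 1, so the Sun never rises (polar night) and h₀ = 0.
Daylight = 2h₀/(2π) × 24.00 h = (0.0000/π) × 24.00 = 0.00 h.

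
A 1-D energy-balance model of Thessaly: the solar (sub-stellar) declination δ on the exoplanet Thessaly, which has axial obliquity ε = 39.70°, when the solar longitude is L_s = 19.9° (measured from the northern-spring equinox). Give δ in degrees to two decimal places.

sin δ = sin ε · sin L_s = sin 39.70° × sin 19.9° = 0.217424.
δ = arcsin(0.217424) = +12.56°.

δ = +12.56°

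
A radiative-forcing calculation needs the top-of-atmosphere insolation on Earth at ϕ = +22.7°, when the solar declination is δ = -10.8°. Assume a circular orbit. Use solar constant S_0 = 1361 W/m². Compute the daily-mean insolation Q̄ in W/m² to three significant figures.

cos h₀ = −tan(+22.7°) tan(-10.800°) = 0.0798, h₀ = 1.4909 rad.
Bracket: h₀ sin ϕ sin δ + cos ϕ cos δ sin h₀ = 1.4909×0.38591×-0.18738 + 0.92254×0.98229×0.99681 = -0.107810 + 0.903311 = 0.795501.
Q̄ = (S_0/π) × [bracket] = (1361/π) × 0.795501 = 344.6 W/m².

Q̄ ≈ 345 W/m²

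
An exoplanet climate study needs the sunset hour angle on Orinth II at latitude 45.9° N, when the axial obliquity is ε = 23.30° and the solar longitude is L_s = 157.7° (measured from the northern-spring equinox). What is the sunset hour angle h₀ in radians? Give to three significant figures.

h₀ = 1.73 rad

Solar declination: sin δ = sin ε · sin L_s = sin 23.30° × sin 157.7° = 0.15009, so δ = +8.632°.
cos h₀ = −tan ϕ · tan δ = −tan(+45.9°) × tan(+8.632°) = -0.1567, so h₀ = 1.7281 rad = 99.01°.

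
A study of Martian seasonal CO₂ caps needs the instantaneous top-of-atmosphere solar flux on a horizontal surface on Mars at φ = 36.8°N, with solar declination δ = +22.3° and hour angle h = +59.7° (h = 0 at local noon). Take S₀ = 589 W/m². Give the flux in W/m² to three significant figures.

cos θ_z = sin φ sin δ + cos φ cos δ cos h = 0.227303 + 0.373776 = 0.601079.
Flux = S₀ · cos θ_z = 589 × 0.601079 = 354.0 W/m².

354 W/m²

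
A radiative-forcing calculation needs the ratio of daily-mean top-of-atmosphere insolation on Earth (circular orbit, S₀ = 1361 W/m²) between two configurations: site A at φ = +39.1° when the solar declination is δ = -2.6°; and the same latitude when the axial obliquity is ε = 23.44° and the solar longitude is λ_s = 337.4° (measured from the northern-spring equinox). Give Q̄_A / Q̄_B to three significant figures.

Q̄_A / Q̄_B ≈ 1.18

— Configuration A (φ=+39.1°):
cos H₀ = −tan(+39.1°) tan(-2.600°) = 0.0369, H₀ = 1.5339 rad.
Bracket: H₀ sin φ sin δ + cos φ cos δ sin H₀ = 1.5339×0.63068×-0.04536 + 0.77605×0.99897×0.99932 = -0.043881 + 0.774723 = 0.730842.
Q̄ = (S₀/π) × [bracket] = (1361/π) × 0.730842 = 316.62 W/m².
— Configuration B (φ=+39.1°):
Solar declination: sin δ = sin ε · sin λ_s = sin 23.44° × sin 337.4° = -0.15287, so δ = -8.793°.
cos H₀ = −tan(+39.1°) tan(-8.793°) = 0.1257, H₀ = 1.4448 rad.
Bracket: H₀ sin φ sin δ + cos φ cos δ sin H₀ = 1.4448×0.63068×-0.15287 + 0.77605×0.98825×0.99207 = -0.139296 + 0.760850 = 0.621554.
Q̄ = (S₀/π) × [bracket] = (1361/π) × 0.621554 = 269.27 W/m².
Ratio Q̄_A / Q̄_B = 316.62 / 269.27 = 1.176.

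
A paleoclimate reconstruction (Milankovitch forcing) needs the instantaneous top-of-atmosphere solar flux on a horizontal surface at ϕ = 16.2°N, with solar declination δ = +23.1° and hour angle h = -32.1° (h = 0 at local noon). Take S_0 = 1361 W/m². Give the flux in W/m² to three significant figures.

1.17e+03 W/m²

cos θ_z = sin ϕ sin δ + cos ϕ cos δ cos h = 0.109459 + 0.748262 = 0.857721.
Flux = S_0 · cos θ_z = 1361 × 0.857721 = 1167 W/m².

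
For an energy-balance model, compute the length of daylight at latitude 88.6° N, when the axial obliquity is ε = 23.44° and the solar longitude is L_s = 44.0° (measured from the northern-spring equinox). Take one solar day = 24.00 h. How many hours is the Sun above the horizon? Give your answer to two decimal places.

24.00 h

Solar declination: sin δ = sin ε · sin L_s = sin 23.44° × sin 44.0° = 0.27633, so δ = +16.041°.
Sunrise equation: cos h₀ = −tan ϕ · tan δ = -11.7647 ≤ −1, so the Sun never sets (polar day) and h₀ = π.
Daylight = 2h₀/(2π) × 24.00 h = (3.1416/π) × 24.00 = 24.00 h.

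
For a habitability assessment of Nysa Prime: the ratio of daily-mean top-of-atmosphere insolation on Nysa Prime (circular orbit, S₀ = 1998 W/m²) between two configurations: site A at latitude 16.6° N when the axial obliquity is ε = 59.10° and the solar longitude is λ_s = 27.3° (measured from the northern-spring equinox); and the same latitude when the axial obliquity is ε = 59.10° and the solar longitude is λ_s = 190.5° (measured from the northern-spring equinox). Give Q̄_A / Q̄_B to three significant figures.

— Configuration A (φ=+16.6°):
Solar declination: sin δ = sin ε · sin λ_s = sin 59.10° × sin 27.3° = 0.39355, so δ = +23.176°.
cos H₀ = −tan(+16.6°) tan(+23.176°) = -0.1276, H₀ = 1.6988 rad.
Bracket: H₀ sin φ sin δ + cos φ cos δ sin H₀ = 1.6988×0.28569×0.39355 + 0.95832×0.91930×0.99182 = 0.191002 + 0.873777 = 1.064779.
Q̄ = (S₀/π) × [bracket] = (1998/π) × 1.064779 = 677.18 W/m².
— Configuration B (φ=+16.6°):
Solar declination: sin δ = sin ε · sin λ_s = sin 59.10° × sin 190.5° = -0.15637, so δ = -8.996°.
cos H₀ = −tan(+16.6°) tan(-8.996°) = 0.0472, H₀ = 1.5236 rad.
Bracket: H₀ sin φ sin δ + cos φ cos δ sin H₀ = 1.5236×0.28569×-0.15637 + 0.95832×0.98770×0.99889 = -0.068064 + 0.945482 = 0.877418.
Q̄ = (S₀/π) × [bracket] = (1998/π) × 0.877418 = 558.02 W/m².
Ratio Q̄_A / Q̄_B = 677.18 / 558.02 = 1.214.

Q̄_A / Q̄_B ≈ 1.21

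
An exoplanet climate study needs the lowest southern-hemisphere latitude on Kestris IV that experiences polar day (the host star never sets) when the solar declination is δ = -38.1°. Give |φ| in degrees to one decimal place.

Polar day requires cos H₀ = −tan φ tan δ ≤ −1, i.e. tan φ tan δ ≥ 1.
The boundary is |tan φ| · |tan δ| = 1, so |φ| = 90° − |δ| = 90° − 38.1° = 51.9° in the southern hemisphere.

|φ| = 51.9°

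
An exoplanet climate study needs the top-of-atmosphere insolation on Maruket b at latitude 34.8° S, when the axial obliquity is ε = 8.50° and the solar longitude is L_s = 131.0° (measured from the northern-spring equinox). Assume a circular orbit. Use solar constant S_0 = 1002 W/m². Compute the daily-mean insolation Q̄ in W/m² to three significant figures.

Solar declination: sin δ = sin ε · sin L_s = sin 8.50° × sin 131.0° = 0.11155, so δ = +6.405°.
cos h₀ = −tan(-34.8°) tan(+6.405°) = 0.0780, h₀ = 1.4927 rad.
Bracket: h₀ sin ϕ sin δ + cos ϕ cos δ sin h₀ = 1.4927×-0.57071×0.11155 + 0.82115×0.99376×0.99695 = -0.095029 + 0.813537 = 0.718508.
Q̄ = (S_0/π) × [bracket] = (1002/π) × 0.718508 = 229.2 W/m².

Q̄ ≈ 229 W/m²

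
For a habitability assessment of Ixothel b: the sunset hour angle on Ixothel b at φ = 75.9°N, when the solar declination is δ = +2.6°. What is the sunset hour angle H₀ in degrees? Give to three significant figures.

H₀ = 100°

cos H₀ = −tan φ · tan δ = −tan(+75.9°) × tan(+2.600°) = -0.1808, so H₀ = 1.7526 rad = 100.42°.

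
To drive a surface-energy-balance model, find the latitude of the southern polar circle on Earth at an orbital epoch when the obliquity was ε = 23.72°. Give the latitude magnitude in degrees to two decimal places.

66.28°

The polar circle is the lowest latitude that experiences at least one full rotation of continuous darkness at the northern-summer solstice; it lies at |φ| = 90° − ε = 90° − 23.72° = 66.28°.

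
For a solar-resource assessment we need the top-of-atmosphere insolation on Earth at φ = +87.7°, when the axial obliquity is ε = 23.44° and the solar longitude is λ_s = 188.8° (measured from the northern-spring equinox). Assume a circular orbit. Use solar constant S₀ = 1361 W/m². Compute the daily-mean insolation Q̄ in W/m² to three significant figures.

Solar declination: sin δ = sin ε · sin λ_s = sin 23.44° × sin 188.8° = -0.06086, so δ = -3.489°.
cos H₀ = −tan(+87.7°) tan(-3.489°) = 1.5180 ≥ 1 ⇒ polar night, H₀ = 0 and Q̄ = 0.

Q̄ ≈ 0.00 W/m²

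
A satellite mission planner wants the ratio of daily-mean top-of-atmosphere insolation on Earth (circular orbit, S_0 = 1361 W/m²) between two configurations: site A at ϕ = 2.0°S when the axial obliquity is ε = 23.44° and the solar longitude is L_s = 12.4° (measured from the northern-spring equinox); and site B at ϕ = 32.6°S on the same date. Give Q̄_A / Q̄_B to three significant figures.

— Configuration A (ϕ=-2.0°):
Solar declination: sin δ = sin ε · sin L_s = sin 23.44° × sin 12.4° = 0.08542, so δ = +4.900°.
cos h₀ = −tan(-2.0°) tan(+4.900°) = 0.0030, h₀ = 1.5678 rad.
Bracket: h₀ sin ϕ sin δ + cos ϕ cos δ sin h₀ = 1.5678×-0.03490×0.08542 + 0.99939×0.99635×1.00000 = -0.004674 + 0.995742 = 0.991068.
Q̄ = (S_0/π) × [bracket] = (1361/π) × 0.991068 = 429.35 W/m².
— Configuration B (ϕ=-32.6°):
cos h₀ = −tan(-32.6°) tan(+4.900°) = 0.0548, h₀ = 1.5159 rad.
Bracket: h₀ sin ϕ sin δ + cos ϕ cos δ sin h₀ = 1.5159×-0.53877×0.08542 + 0.84245×0.99635×0.99850 = -0.069764 + 0.838116 = 0.768352.
Q̄ = (S_0/π) × [bracket] = (1361/π) × 0.768352 = 332.87 W/m².
Ratio Q̄_A / Q̄_B = 429.35 / 332.87 = 1.290.

Q̄_A / Q̄_B ≈ 1.29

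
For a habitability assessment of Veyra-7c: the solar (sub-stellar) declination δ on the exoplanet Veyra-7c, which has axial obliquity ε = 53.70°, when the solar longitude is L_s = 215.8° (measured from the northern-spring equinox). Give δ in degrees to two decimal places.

δ = -28.13°

sin δ = sin ε · sin L_s = sin 53.70° × sin 215.8° = -0.471434.
δ = arcsin(-0.471434) = -28.13°.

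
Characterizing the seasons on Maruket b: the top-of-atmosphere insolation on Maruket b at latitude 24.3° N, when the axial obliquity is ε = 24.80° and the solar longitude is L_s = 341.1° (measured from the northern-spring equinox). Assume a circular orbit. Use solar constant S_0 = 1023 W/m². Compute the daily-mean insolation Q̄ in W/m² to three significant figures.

Q̄ ≈ 266 W/m²

Solar declination: sin δ = sin ε · sin L_s = sin 24.80° × sin 341.1° = -0.13587, so δ = -7.809°.
cos h₀ = −tan(+24.3°) tan(-7.809°) = 0.0619, h₀ = 1.5088 rad.
Bracket: h₀ sin ϕ sin δ + cos ϕ cos δ sin h₀ = 1.5088×0.41151×-0.13587 + 0.91140×0.99073×0.99808 = -0.084360 + 0.901218 = 0.816858.
Q̄ = (S_0/π) × [bracket] = (1023/π) × 0.816858 = 266.0 W/m².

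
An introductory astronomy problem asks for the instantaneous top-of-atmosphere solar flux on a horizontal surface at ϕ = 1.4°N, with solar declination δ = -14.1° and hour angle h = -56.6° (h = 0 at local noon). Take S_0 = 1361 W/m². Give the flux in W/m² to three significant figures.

cos θ_z = sin ϕ sin δ + cos ϕ cos δ cos h = -0.005952 + 0.533736 = 0.527784.
Flux = S_0 · cos θ_z = 1361 × 0.527784 = 718.3 W/m².

718 W/m²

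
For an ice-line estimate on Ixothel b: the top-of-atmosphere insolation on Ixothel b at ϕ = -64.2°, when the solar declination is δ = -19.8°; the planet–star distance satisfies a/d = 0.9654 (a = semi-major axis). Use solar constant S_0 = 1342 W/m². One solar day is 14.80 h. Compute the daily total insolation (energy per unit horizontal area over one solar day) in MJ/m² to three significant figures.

21.4 MJ/m²

cos h₀ = −tan(-64.2°) tan(-19.800°) = -0.7447, h₀ = 2.4109 rad.
Bracket: h₀ sin ϕ sin δ + cos ϕ cos δ sin h₀ = 2.4109×-0.90032×-0.33874 + 0.43523×0.94088×0.66735 = 0.735263 + 0.273279 = 1.008542.
Inverse-square distance factor (a/d)² = 0.9654² = 0.931997.
Q̄ = (S_0/π) × 0.931997 × [bracket] = (1342/π) × 0.931997 × 1.008542 = 401.52 W/m².
Daily total = Q̄ × 14.80 h × 3600 s/h = 401.52 × 14.80 × 3600 / 10⁶ = 21.39 MJ/m².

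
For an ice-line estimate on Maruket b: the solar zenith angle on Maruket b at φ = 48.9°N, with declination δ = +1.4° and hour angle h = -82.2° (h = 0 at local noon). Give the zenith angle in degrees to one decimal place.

θ_z = 83.8°

cos θ_z = sin φ sin δ + cos φ cos δ cos h = 0.018411 + 0.089189 = 0.107600.
θ_z = arccos(0.107600) = 83.8°.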